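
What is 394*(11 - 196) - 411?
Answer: -73301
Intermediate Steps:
394*(11 - 196) - 411 = 394*(-185) - 411 = -72890 - 411 = -73301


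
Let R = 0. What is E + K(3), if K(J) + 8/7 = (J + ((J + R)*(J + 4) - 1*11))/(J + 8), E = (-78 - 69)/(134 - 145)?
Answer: 1032/77 ≈ 13.403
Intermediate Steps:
E = 147/11 (E = -147/(-11) = -147*(-1/11) = 147/11 ≈ 13.364)
K(J) = -8/7 + (-11 + J + J*(4 + J))/(8 + J) (K(J) = -8/7 + (J + ((J + 0)*(J + 4) - 1*11))/(J + 8) = -8/7 + (J + (J*(4 + J) - 11))/(8 + J) = -8/7 + (J + (-11 + J*(4 + J)))/(8 + J) = -8/7 + (-11 + J + J*(4 + J))/(8 + J))
E + K(3) = 147/11 + (-141 + 7*3**2 + 27*3)/(7*(8 + 3)) = 147/11 + (1/7)*(-141 + 7*9 + 81)/11 = 147/11 + (1/7)*(1/11)*(-141 + 63 + 81) = 147/11 + (1/7)*(1/11)*3 = 147/11 + 3/77 = 1032/77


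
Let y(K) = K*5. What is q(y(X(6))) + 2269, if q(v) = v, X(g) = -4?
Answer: 2249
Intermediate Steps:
y(K) = 5*K
q(y(X(6))) + 2269 = 5*(-4) + 2269 = -20 + 2269 = 2249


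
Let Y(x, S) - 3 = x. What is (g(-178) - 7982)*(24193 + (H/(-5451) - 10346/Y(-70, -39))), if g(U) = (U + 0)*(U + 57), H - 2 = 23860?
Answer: 40173170632396/121739 ≈ 3.2999e+8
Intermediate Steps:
H = 23862 (H = 2 + 23860 = 23862)
Y(x, S) = 3 + x
g(U) = U*(57 + U)
(g(-178) - 7982)*(24193 + (H/(-5451) - 10346/Y(-70, -39))) = (-178*(57 - 178) - 7982)*(24193 + (23862/(-5451) - 10346/(3 - 70))) = (-178*(-121) - 7982)*(24193 + (23862*(-1/5451) - 10346/(-67))) = (21538 - 7982)*(24193 + (-7954/1817 - 10346*(-1/67))) = 13556*(24193 + (-7954/1817 + 10346/67)) = 13556*(24193 + 18265764/121739) = 13556*(2963497391/121739) = 40173170632396/121739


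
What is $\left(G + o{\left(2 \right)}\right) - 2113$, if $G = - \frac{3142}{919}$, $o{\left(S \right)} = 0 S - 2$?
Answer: $- \frac{1946827}{919} \approx -2118.4$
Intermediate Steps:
$o{\left(S \right)} = -2$ ($o{\left(S \right)} = 0 - 2 = -2$)
$G = - \frac{3142}{919}$ ($G = \left(-3142\right) \frac{1}{919} = - \frac{3142}{919} \approx -3.4189$)
$\left(G + o{\left(2 \right)}\right) - 2113 = \left(- \frac{3142}{919} - 2\right) - 2113 = - \frac{4980}{919} - 2113 = - \frac{1946827}{919}$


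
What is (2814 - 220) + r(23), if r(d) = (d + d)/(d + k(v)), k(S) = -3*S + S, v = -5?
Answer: 85648/33 ≈ 2595.4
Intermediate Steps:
k(S) = -2*S
r(d) = 2*d/(10 + d) (r(d) = (d + d)/(d - 2*(-5)) = (2*d)/(d + 10) = (2*d)/(10 + d) = 2*d/(10 + d))
(2814 - 220) + r(23) = (2814 - 220) + 2*23/(10 + 23) = 2594 + 2*23/33 = 2594 + 2*23*(1/33) = 2594 + 46/33 = 85648/33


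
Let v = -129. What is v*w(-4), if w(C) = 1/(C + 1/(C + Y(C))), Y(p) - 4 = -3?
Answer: 387/13 ≈ 29.769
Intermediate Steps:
Y(p) = 1 (Y(p) = 4 - 3 = 1)
w(C) = 1/(C + 1/(1 + C)) (w(C) = 1/(C + 1/(C + 1)) = 1/(C + 1/(1 + C)))
v*w(-4) = -129*(1 - 4)/(1 - 4 + (-4)²) = -129*(-3)/(1 - 4 + 16) = -129*(-3)/13 = -129*(-3/13) = 387/13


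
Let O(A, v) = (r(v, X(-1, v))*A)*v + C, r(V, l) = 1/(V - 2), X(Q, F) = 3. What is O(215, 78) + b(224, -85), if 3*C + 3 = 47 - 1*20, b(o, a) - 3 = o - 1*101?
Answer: 13477/38 ≈ 354.66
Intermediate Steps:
b(o, a) = -98 + o (b(o, a) = 3 + (o - 1*101) = 3 + (o - 101) = 3 + (-101 + o) = -98 + o)
C = 8 (C = -1 + (47 - 1*20)/3 = -1 + (47 - 20)/3 = -1 + (1/3)*27 = -1 + 9 = 8)
r(V, l) = 1/(-2 + V)
O(A, v) = 8 + A*v/(-2 + v) (O(A, v) = (A/(-2 + v))*v + 8 = A*v/(-2 + v) + 8 = 8 + A*v/(-2 + v))
O(215, 78) + b(224, -85) = (-16 + 8*78 + 215*78)/(-2 + 78) + (-98 + 224) = (-16 + 624 + 16770)/76 + 126 = (1/76)*17378 + 126 = 8689/38 + 126 = 13477/38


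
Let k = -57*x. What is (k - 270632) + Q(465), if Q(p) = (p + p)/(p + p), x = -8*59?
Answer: -243727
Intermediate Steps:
x = -472
Q(p) = 1 (Q(p) = (2*p)/((2*p)) = (2*p)*(1/(2*p)) = 1)
k = 26904 (k = -57*(-472) = 26904)
(k - 270632) + Q(465) = (26904 - 270632) + 1 = -243728 + 1 = -243727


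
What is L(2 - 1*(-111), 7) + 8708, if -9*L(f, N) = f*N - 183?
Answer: 77764/9 ≈ 8640.4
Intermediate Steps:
L(f, N) = 61/3 - N*f/9 (L(f, N) = -(f*N - 183)/9 = -(N*f - 183)/9 = -(-183 + N*f)/9 = 61/3 - N*f/9)
L(2 - 1*(-111), 7) + 8708 = (61/3 - ⅑*7*(2 - 1*(-111))) + 8708 = (61/3 - ⅑*7*(2 + 111)) + 8708 = (61/3 - ⅑*7*113) + 8708 = (61/3 - 791/9) + 8708 = -608/9 + 8708 = 77764/9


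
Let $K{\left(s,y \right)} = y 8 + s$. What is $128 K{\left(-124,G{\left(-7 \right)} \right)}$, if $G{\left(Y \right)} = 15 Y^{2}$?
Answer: $736768$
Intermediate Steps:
$K{\left(s,y \right)} = s + 8 y$ ($K{\left(s,y \right)} = 8 y + s = s + 8 y$)
$128 K{\left(-124,G{\left(-7 \right)} \right)} = 128 \left(-124 + 8 \cdot 15 \left(-7\right)^{2}\right) = 128 \left(-124 + 8 \cdot 15 \cdot 49\right) = 128 \left(-124 + 8 \cdot 735\right) = 128 \left(-124 + 5880\right) = 128 \cdot 5756 = 736768$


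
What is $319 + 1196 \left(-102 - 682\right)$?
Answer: $-937345$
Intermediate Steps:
$319 + 1196 \left(-102 - 682\right) = 319 + 1196 \left(-784\right) = 319 - 937664 = -937345$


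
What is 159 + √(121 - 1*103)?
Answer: 159 + 3*√2 ≈ 163.24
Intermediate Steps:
159 + √(121 - 1*103) = 159 + √(121 - 103) = 159 + √18 = 159 + 3*√2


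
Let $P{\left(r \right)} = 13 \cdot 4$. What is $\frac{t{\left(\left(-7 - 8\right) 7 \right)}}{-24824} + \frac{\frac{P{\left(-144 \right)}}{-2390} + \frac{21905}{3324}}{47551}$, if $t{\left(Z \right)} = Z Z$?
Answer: $- \frac{520441702958369}{1172196300103080} \approx -0.44399$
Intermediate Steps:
$P{\left(r \right)} = 52$
$t{\left(Z \right)} = Z^{2}$
$\frac{t{\left(\left(-7 - 8\right) 7 \right)}}{-24824} + \frac{\frac{P{\left(-144 \right)}}{-2390} + \frac{21905}{3324}}{47551} = \frac{\left(\left(-7 - 8\right) 7\right)^{2}}{-24824} + \frac{\frac{52}{-2390} + \frac{21905}{3324}}{47551} = \left(\left(-7 - 8\right) 7\right)^{2} \left(- \frac{1}{24824}\right) + \left(52 \left(- \frac{1}{2390}\right) + 21905 \cdot \frac{1}{3324}\right) \frac{1}{47551} = \left(\left(-7 - 8\right) 7\right)^{2} \left(- \frac{1}{24824}\right) + \left(- \frac{26}{1195} + \frac{21905}{3324}\right) \frac{1}{47551} = \left(\left(-15\right) 7\right)^{2} \left(- \frac{1}{24824}\right) + \frac{26090051}{3972180} \cdot \frac{1}{47551} = \left(-105\right)^{2} \left(- \frac{1}{24824}\right) + \frac{26090051}{188881131180} = 11025 \left(- \frac{1}{24824}\right) + \frac{26090051}{188881131180} = - \frac{11025}{24824} + \frac{26090051}{188881131180} = - \frac{520441702958369}{1172196300103080}$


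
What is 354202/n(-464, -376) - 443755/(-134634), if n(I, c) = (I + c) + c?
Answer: -620368763/2154144 ≈ -287.99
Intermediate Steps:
n(I, c) = I + 2*c
354202/n(-464, -376) - 443755/(-134634) = 354202/(-464 + 2*(-376)) - 443755/(-134634) = 354202/(-464 - 752) - 443755*(-1/134634) = 354202/(-1216) + 443755/134634 = 354202*(-1/1216) + 443755/134634 = -177101/608 + 443755/134634 = -620368763/2154144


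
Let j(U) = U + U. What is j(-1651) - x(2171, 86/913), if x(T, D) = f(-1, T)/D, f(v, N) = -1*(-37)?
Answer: -317753/86 ≈ -3694.8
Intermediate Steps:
f(v, N) = 37
x(T, D) = 37/D
j(U) = 2*U
j(-1651) - x(2171, 86/913) = 2*(-1651) - 37/(86/913) = -3302 - 37/(86*(1/913)) = -3302 - 37/86/913 = -3302 - 37*913/86 = -3302 - 1*33781/86 = -3302 - 33781/86 = -317753/86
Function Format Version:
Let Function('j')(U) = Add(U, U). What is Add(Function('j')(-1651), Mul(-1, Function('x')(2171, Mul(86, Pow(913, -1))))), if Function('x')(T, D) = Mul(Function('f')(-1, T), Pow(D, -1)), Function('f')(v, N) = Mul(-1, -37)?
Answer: Rational(-317753, 86) ≈ -3694.8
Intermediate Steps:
Function('f')(v, N) = 37
Function('x')(T, D) = Mul(37, Pow(D, -1))
Function('j')(U) = Mul(2, U)
Add(Function('j')(-1651), Mul(-1, Function('x')(2171, Mul(86, Pow(913, -1))))) = Add(Mul(2, -1651), Mul(-1, Mul(37, Pow(Mul(86, Pow(913, -1)), -1)))) = Add(-3302, Mul(-1, Mul(37, Pow(Mul(86, Rational(1, 913)), -1)))) = Add(-3302, Mul(-1, Mul(37, Pow(Rational(86, 913), -1)))) = Add(-3302, Mul(-1, Mul(37, Rational(913, 86)))) = Add(-3302, Mul(-1, Rational(33781, 86))) = Add(-3302, Rational(-33781, 86)) = Rational(-317753, 86)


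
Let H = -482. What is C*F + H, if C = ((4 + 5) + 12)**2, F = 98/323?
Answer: -112468/323 ≈ -348.20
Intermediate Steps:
F = 98/323 (F = 98*(1/323) = 98/323 ≈ 0.30341)
C = 441 (C = (9 + 12)**2 = 21**2 = 441)
C*F + H = 441*(98/323) - 482 = 43218/323 - 482 = -112468/323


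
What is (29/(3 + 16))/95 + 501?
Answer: 904334/1805 ≈ 501.02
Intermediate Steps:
(29/(3 + 16))/95 + 501 = (29/19)/95 + 501 = (29*(1/19))/95 + 501 = (1/95)*(29/19) + 501 = 29/1805 + 501 = 904334/1805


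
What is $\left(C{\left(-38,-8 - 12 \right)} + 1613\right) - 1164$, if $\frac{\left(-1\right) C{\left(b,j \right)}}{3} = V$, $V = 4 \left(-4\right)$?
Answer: $497$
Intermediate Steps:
$V = -16$
$C{\left(b,j \right)} = 48$ ($C{\left(b,j \right)} = \left(-3\right) \left(-16\right) = 48$)
$\left(C{\left(-38,-8 - 12 \right)} + 1613\right) - 1164 = \left(48 + 1613\right) - 1164 = 1661 - 1164 = 497$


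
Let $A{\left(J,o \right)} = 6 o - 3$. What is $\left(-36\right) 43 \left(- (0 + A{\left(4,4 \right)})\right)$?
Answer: $32508$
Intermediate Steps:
$A{\left(J,o \right)} = -3 + 6 o$
$\left(-36\right) 43 \left(- (0 + A{\left(4,4 \right)})\right) = \left(-36\right) 43 \left(- (0 + \left(-3 + 6 \cdot 4\right))\right) = - 1548 \left(- (0 + \left(-3 + 24\right))\right) = - 1548 \left(- (0 + 21)\right) = - 1548 \left(\left(-1\right) 21\right) = \left(-1548\right) \left(-21\right) = 32508$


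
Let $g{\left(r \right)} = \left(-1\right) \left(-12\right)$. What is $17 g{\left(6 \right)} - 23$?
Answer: $181$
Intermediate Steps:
$g{\left(r \right)} = 12$
$17 g{\left(6 \right)} - 23 = 17 \cdot 12 - 23 = 204 - 23 = 181$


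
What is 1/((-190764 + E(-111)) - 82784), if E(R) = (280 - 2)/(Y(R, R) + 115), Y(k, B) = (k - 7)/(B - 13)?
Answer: -7189/1966519336 ≈ -3.6557e-6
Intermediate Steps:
Y(k, B) = (-7 + k)/(-13 + B)
E(R) = 278/(115 + (-7 + R)/(-13 + R)) (E(R) = (280 - 2)/((-7 + R)/(-13 + R) + 115) = 278/(115 + (-7 + R)/(-13 + R)))
1/((-190764 + E(-111)) - 82784) = 1/((-190764 + 139*(-13 - 111)/(-751 + 58*(-111))) - 82784) = 1/((-190764 + 139*(-124)/(-751 - 6438)) - 82784) = 1/((-190764 + 139*(-124)/(-7189)) - 82784) = 1/((-190764 + 139*(-1/7189)*(-124)) - 82784) = 1/((-190764 + 17236/7189) - 82784) = 1/(-1371385160/7189 - 82784) = 1/(-1966519336/7189) = -7189/1966519336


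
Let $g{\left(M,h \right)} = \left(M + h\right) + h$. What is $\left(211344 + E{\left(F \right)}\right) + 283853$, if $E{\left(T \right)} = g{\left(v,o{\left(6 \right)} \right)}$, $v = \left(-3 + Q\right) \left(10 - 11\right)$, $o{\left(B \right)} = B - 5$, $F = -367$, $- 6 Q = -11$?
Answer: $\frac{2971201}{6} \approx 4.952 \cdot 10^{5}$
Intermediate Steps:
$Q = \frac{11}{6}$ ($Q = \left(- \frac{1}{6}\right) \left(-11\right) = \frac{11}{6} \approx 1.8333$)
$o{\left(B \right)} = -5 + B$
$v = \frac{7}{6}$ ($v = \left(-3 + \frac{11}{6}\right) \left(10 - 11\right) = \left(- \frac{7}{6}\right) \left(-1\right) = \frac{7}{6} \approx 1.1667$)
$g{\left(M,h \right)} = M + 2 h$
$E{\left(T \right)} = \frac{19}{6}$ ($E{\left(T \right)} = \frac{7}{6} + 2 \left(-5 + 6\right) = \frac{7}{6} + 2 \cdot 1 = \frac{7}{6} + 2 = \frac{19}{6}$)
$\left(211344 + E{\left(F \right)}\right) + 283853 = \left(211344 + \frac{19}{6}\right) + 283853 = \frac{1268083}{6} + 283853 = \frac{2971201}{6}$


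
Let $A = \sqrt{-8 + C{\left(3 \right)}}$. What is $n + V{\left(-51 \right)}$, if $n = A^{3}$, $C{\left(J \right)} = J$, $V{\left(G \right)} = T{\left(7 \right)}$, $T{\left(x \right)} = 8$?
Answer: $8 - 5 i \sqrt{5} \approx 8.0 - 11.18 i$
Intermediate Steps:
$V{\left(G \right)} = 8$
$A = i \sqrt{5}$ ($A = \sqrt{-8 + 3} = \sqrt{-5} = i \sqrt{5} \approx 2.2361 i$)
$n = - 5 i \sqrt{5}$ ($n = \left(i \sqrt{5}\right)^{3} = - 5 i \sqrt{5} \approx - 11.18 i$)
$n + V{\left(-51 \right)} = - 5 i \sqrt{5} + 8 = 8 - 5 i \sqrt{5}$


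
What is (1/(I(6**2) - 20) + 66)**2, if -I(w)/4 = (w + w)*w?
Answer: 470056958449/107910544 ≈ 4356.0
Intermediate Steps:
I(w) = -8*w**2 (I(w) = -4*(w + w)*w = -4*2*w*w = -8*w**2)
(1/(I(6**2) - 20) + 66)**2 = (1/(-8*(6**2)**2 - 20) + 66)**2 = (1/(-8*36**2 - 20) + 66)**2 = (1/(-8*1296 - 20) + 66)**2 = (1/(-10368 - 20) + 66)**2 = (1/(-10388) + 66)**2 = (-1/10388 + 66)**2 = (685607/10388)**2 = 470056958449/107910544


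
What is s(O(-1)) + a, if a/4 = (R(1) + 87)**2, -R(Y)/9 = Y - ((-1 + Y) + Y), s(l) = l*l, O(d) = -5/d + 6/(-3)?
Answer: 30285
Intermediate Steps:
O(d) = -2 - 5/d (O(d) = -5/d + 6*(-1/3) = -5/d - 2 = -2 - 5/d)
s(l) = l**2
R(Y) = -9 + 9*Y (R(Y) = -9*(Y - ((-1 + Y) + Y)) = -9*(Y - (-1 + 2*Y)) = -9*(Y + (1 - 2*Y)) = -9*(1 - Y) = -9 + 9*Y)
a = 30276 (a = 4*((-9 + 9*1) + 87)**2 = 4*((-9 + 9) + 87)**2 = 4*(0 + 87)**2 = 4*87**2 = 4*7569 = 30276)
s(O(-1)) + a = (-2 - 5/(-1))**2 + 30276 = (-2 - 5*(-1))**2 + 30276 = (-2 + 5)**2 + 30276 = 3**2 + 30276 = 9 + 30276 = 30285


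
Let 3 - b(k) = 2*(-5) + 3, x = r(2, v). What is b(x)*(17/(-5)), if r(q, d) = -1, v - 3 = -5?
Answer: -34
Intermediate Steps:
v = -2 (v = 3 - 5 = -2)
x = -1
b(k) = 10 (b(k) = 3 - (2*(-5) + 3) = 3 - (-10 + 3) = 3 - 1*(-7) = 3 + 7 = 10)
b(x)*(17/(-5)) = 10*(17/(-5)) = 10*(17*(-⅕)) = 10*(-17/5) = -34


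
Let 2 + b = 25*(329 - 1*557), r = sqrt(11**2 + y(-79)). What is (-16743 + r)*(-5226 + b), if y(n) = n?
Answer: 182967504 - 10928*sqrt(42) ≈ 1.8290e+8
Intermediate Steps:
r = sqrt(42) (r = sqrt(11**2 - 79) = sqrt(121 - 79) = sqrt(42) ≈ 6.4807)
b = -5702 (b = -2 + 25*(329 - 1*557) = -2 + 25*(329 - 557) = -2 + 25*(-228) = -2 - 5700 = -5702)
(-16743 + r)*(-5226 + b) = (-16743 + sqrt(42))*(-5226 - 5702) = (-16743 + sqrt(42))*(-10928) = 182967504 - 10928*sqrt(42)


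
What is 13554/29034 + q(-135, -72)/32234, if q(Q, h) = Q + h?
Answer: 23938311/51993442 ≈ 0.46041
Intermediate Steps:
13554/29034 + q(-135, -72)/32234 = 13554/29034 + (-135 - 72)/32234 = 13554*(1/29034) - 207*1/32234 = 753/1613 - 207/32234 = 23938311/51993442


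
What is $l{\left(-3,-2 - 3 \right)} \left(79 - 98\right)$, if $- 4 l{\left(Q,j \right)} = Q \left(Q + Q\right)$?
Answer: $\frac{171}{2} \approx 85.5$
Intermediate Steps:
$l{\left(Q,j \right)} = - \frac{Q^{2}}{2}$ ($l{\left(Q,j \right)} = - \frac{Q \left(Q + Q\right)}{4} = - \frac{Q 2 Q}{4} = - \frac{2 Q^{2}}{4} = - \frac{Q^{2}}{2}$)
$l{\left(-3,-2 - 3 \right)} \left(79 - 98\right) = - \frac{\left(-3\right)^{2}}{2} \left(79 - 98\right) = \left(- \frac{1}{2}\right) 9 \left(-19\right) = \left(- \frac{9}{2}\right) \left(-19\right) = \frac{171}{2}$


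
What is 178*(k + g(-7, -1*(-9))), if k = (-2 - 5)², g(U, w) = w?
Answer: 10324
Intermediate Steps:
k = 49 (k = (-7)² = 49)
178*(k + g(-7, -1*(-9))) = 178*(49 - 1*(-9)) = 178*(49 + 9) = 178*58 = 10324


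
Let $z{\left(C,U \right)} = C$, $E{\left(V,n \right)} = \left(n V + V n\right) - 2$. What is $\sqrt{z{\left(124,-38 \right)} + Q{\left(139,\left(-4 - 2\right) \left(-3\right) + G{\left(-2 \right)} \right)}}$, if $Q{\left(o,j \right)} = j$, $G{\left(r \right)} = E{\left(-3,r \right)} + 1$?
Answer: $3 \sqrt{17} \approx 12.369$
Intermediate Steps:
$E{\left(V,n \right)} = -2 + 2 V n$ ($E{\left(V,n \right)} = \left(V n + V n\right) - 2 = 2 V n - 2 = -2 + 2 V n$)
$G{\left(r \right)} = -1 - 6 r$ ($G{\left(r \right)} = \left(-2 + 2 \left(-3\right) r\right) + 1 = \left(-2 - 6 r\right) + 1 = -1 - 6 r$)
$\sqrt{z{\left(124,-38 \right)} + Q{\left(139,\left(-4 - 2\right) \left(-3\right) + G{\left(-2 \right)} \right)}} = \sqrt{124 + \left(\left(-4 - 2\right) \left(-3\right) - -11\right)} = \sqrt{124 + \left(\left(-6\right) \left(-3\right) + \left(-1 + 12\right)\right)} = \sqrt{124 + \left(18 + 11\right)} = \sqrt{124 + 29} = \sqrt{153} = 3 \sqrt{17}$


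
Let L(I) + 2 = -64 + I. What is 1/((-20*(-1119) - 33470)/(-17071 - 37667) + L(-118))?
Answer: -27369/5030351 ≈ -0.0054408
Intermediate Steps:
L(I) = -66 + I (L(I) = -2 + (-64 + I) = -66 + I)
1/((-20*(-1119) - 33470)/(-17071 - 37667) + L(-118)) = 1/((-20*(-1119) - 33470)/(-17071 - 37667) + (-66 - 118)) = 1/((22380 - 33470)/(-54738) - 184) = 1/(-11090*(-1/54738) - 184) = 1/(5545/27369 - 184) = 1/(-5030351/27369) = -27369/5030351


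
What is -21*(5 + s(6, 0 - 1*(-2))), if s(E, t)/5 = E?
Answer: -735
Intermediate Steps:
s(E, t) = 5*E
-21*(5 + s(6, 0 - 1*(-2))) = -21*(5 + 5*6) = -21*(5 + 30) = -21*35 = -735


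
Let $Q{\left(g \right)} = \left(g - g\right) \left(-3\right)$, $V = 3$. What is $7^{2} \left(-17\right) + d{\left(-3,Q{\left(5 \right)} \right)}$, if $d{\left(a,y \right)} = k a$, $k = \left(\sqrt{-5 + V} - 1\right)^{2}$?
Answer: $-830 + 6 i \sqrt{2} \approx -830.0 + 8.4853 i$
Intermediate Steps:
$Q{\left(g \right)} = 0$ ($Q{\left(g \right)} = 0 \left(-3\right) = 0$)
$k = \left(-1 + i \sqrt{2}\right)^{2}$ ($k = \left(\sqrt{-5 + 3} - 1\right)^{2} = \left(\sqrt{-2} - 1\right)^{2} = \left(i \sqrt{2} - 1\right)^{2} = \left(-1 + i \sqrt{2}\right)^{2} \approx -1.0 - 2.8284 i$)
$d{\left(a,y \right)} = a \left(1 - i \sqrt{2}\right)^{2}$ ($d{\left(a,y \right)} = \left(1 - i \sqrt{2}\right)^{2} a = a \left(1 - i \sqrt{2}\right)^{2}$)
$7^{2} \left(-17\right) + d{\left(-3,Q{\left(5 \right)} \right)} = 7^{2} \left(-17\right) - 3 \left(1 - i \sqrt{2}\right)^{2} = 49 \left(-17\right) - 3 \left(1 - i \sqrt{2}\right)^{2} = -833 - 3 \left(1 - i \sqrt{2}\right)^{2}$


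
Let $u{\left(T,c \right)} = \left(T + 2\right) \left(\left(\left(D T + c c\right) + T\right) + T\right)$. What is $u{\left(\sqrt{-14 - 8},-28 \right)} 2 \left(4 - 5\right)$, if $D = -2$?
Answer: $-3136 - 1568 i \sqrt{22} \approx -3136.0 - 7354.6 i$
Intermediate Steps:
$u{\left(T,c \right)} = c^{2} \left(2 + T\right)$ ($u{\left(T,c \right)} = \left(T + 2\right) \left(\left(\left(- 2 T + c c\right) + T\right) + T\right) = \left(2 + T\right) \left(\left(\left(- 2 T + c^{2}\right) + T\right) + T\right) = \left(2 + T\right) \left(\left(\left(c^{2} - 2 T\right) + T\right) + T\right) = \left(2 + T\right) \left(\left(c^{2} - T\right) + T\right) = \left(2 + T\right) c^{2} = c^{2} \left(2 + T\right)$)
$u{\left(\sqrt{-14 - 8},-28 \right)} 2 \left(4 - 5\right) = \left(-28\right)^{2} \left(2 + \sqrt{-14 - 8}\right) 2 \left(4 - 5\right) = 784 \left(2 + \sqrt{-22}\right) 2 \left(-1\right) = 784 \left(2 + i \sqrt{22}\right) \left(-2\right) = \left(1568 + 784 i \sqrt{22}\right) \left(-2\right) = -3136 - 1568 i \sqrt{22}$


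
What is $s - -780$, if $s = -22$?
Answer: $758$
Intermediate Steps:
$s - -780 = -22 - -780 = -22 + 780 = 758$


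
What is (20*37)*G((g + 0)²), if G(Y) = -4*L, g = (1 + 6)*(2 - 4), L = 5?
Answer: -14800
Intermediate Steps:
g = -14 (g = 7*(-2) = -14)
G(Y) = -20 (G(Y) = -4*5 = -20)
(20*37)*G((g + 0)²) = (20*37)*(-20) = 740*(-20) = -14800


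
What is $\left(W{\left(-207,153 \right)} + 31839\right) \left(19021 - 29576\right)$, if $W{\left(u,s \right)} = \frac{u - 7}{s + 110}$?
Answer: $- \frac{88381690865}{263} \approx -3.3605 \cdot 10^{8}$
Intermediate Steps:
$W{\left(u,s \right)} = \frac{-7 + u}{110 + s}$
$\left(W{\left(-207,153 \right)} + 31839\right) \left(19021 - 29576\right) = \left(\frac{-7 - 207}{110 + 153} + 31839\right) \left(19021 - 29576\right) = \left(\frac{1}{263} \left(-214\right) + 31839\right) \left(-10555\right) = \left(- \frac{214}{263} + 31839\right) \left(-10555\right) = \frac{8373443}{263} \left(-10555\right) = - \frac{88381690865}{263}$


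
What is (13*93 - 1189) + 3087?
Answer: 3107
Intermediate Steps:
(13*93 - 1189) + 3087 = (1209 - 1189) + 3087 = 20 + 3087 = 3107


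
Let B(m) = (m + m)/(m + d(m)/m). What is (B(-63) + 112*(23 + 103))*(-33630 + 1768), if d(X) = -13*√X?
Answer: -28130547872133/62554 - 39142467*I*√7/62554 ≈ -4.497e+8 - 1655.5*I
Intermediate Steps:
B(m) = 2*m/(m - 13/√m) (B(m) = (m + m)/(m + (-13*√m)/m) = (2*m)/(m - 13/√m) = 2*m/(m - 13/√m))
(B(-63) + 112*(23 + 103))*(-33630 + 1768) = (2*(-63)²/((-63)² - 39*I*√7) + 112*(23 + 103))*(-33630 + 1768) = (2*3969/(3969 - 39*I*√7) + 112*126)*(-31862) = (2*3969/(3969 - 39*I*√7) + 14112)*(-31862) = (7938/(3969 - 39*I*√7) + 14112)*(-31862) = (14112 + 7938/(3969 - 39*I*√7))*(-31862) = -449636544 - 252920556/(3969 - 39*I*√7)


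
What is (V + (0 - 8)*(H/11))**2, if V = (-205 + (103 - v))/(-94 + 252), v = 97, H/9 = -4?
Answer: 1876189225/3020644 ≈ 621.12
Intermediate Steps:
H = -36 (H = 9*(-4) = -36)
V = -199/158 (V = (-205 + (103 - 1*97))/(-94 + 252) = (-205 + (103 - 97))/158 = (-205 + 6)*(1/158) = -199*1/158 = -199/158 ≈ -1.2595)
(V + (0 - 8)*(H/11))**2 = (-199/158 + (0 - 8)*(-36/11))**2 = (-199/158 - (-288)/11)**2 = (-199/158 - 8*(-36/11))**2 = (-199/158 + 288/11)**2 = (43315/1738)**2 = 1876189225/3020644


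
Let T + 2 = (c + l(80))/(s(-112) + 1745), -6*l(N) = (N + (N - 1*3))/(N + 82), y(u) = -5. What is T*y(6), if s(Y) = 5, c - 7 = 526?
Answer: 2884081/340200 ≈ 8.4776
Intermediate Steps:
c = 533 (c = 7 + 526 = 533)
l(N) = -(-3 + 2*N)/(6*(82 + N)) (l(N) = -(N + (N - 1*3))/(6*(N + 82)) = -(N + (N - 3))/(6*(82 + N)) = -(N + (-3 + N))/(6*(82 + N)) = -(-3 + 2*N)/(6*(82 + N)))
T = -2884081/1701000 (T = -2 + (533 + (3 - 2*80)/(6*(82 + 80)))/(5 + 1745) = -2 + (533 + (⅙)*(3 - 160)/162)/1750 = -2 + (533 + (⅙)*(1/162)*(-157))*(1/1750) = -2 + (533 - 157/972)*(1/1750) = -2 + (517919/972)*(1/1750) = -2 + 517919/1701000 = -2884081/1701000 ≈ -1.6955)
T*y(6) = -2884081/1701000*(-5) = 2884081/340200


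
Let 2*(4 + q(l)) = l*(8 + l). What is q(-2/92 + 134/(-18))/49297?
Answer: -2054279/16898617224 ≈ -0.00012156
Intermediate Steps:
q(l) = -4 + l*(8 + l)/2 (q(l) = -4 + (l*(8 + l))/2 = -4 + l*(8 + l)/2)
q(-2/92 + 134/(-18))/49297 = (-4 + (-2/92 + 134/(-18))**2/2 + 4*(-2/92 + 134/(-18)))/49297 = (-4 + (-2*1/92 + 134*(-1/18))**2/2 + 4*(-2*1/92 + 134*(-1/18)))*(1/49297) = (-4 + (-1/46 - 67/9)**2/2 + 4*(-1/46 - 67/9))*(1/49297) = (-4 + (-3091/414)**2/2 + 4*(-3091/414))*(1/49297) = (-4 + (1/2)*(9554281/171396) - 6182/207)*(1/49297) = (-4 + 9554281/342792 - 6182/207)*(1/49297) = -2054279/342792*1/49297 = -2054279/16898617224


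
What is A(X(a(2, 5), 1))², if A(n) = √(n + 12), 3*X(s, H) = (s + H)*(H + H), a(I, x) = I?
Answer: 14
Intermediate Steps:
X(s, H) = 2*H*(H + s)/3 (X(s, H) = ((s + H)*(H + H))/3 = ((H + s)*(2*H))/3 = (2*H*(H + s))/3 = 2*H*(H + s)/3)
A(n) = √(12 + n)
A(X(a(2, 5), 1))² = (√(12 + (⅔)*1*(1 + 2)))² = (√(12 + (⅔)*1*3))² = (√(12 + 2))² = (√14)² = 14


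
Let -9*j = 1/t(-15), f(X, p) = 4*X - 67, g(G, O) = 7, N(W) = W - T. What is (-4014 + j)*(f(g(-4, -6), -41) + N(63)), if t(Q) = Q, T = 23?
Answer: -541889/135 ≈ -4014.0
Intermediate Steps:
N(W) = -23 + W (N(W) = W - 1*23 = W - 23 = -23 + W)
f(X, p) = -67 + 4*X
j = 1/135 (j = -⅑/(-15) = -⅑*(-1/15) = 1/135 ≈ 0.0074074)
(-4014 + j)*(f(g(-4, -6), -41) + N(63)) = (-4014 + 1/135)*((-67 + 4*7) + (-23 + 63)) = -541889*((-67 + 28) + 40)/135 = -541889*(-39 + 40)/135 = -541889/135*1 = -541889/135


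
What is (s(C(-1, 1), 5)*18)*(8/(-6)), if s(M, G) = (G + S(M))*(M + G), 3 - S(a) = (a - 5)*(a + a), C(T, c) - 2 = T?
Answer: -2304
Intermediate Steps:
C(T, c) = 2 + T
S(a) = 3 - 2*a*(-5 + a) (S(a) = 3 - (a - 5)*(a + a) = 3 - (-5 + a)*2*a = 3 - 2*a*(-5 + a))
s(M, G) = (G + M)*(3 + G - 2*M**2 + 10*M) (s(M, G) = (G + (3 - 2*M**2 + 10*M))*(M + G) = (3 + G - 2*M**2 + 10*M)*(G + M) = (G + M)*(3 + G - 2*M**2 + 10*M))
(s(C(-1, 1), 5)*18)*(8/(-6)) = ((5**2 + 5*(2 - 1) + 5*(3 - 2*(2 - 1)**2 + 10*(2 - 1)) + (2 - 1)*(3 - 2*(2 - 1)**2 + 10*(2 - 1)))*18)*(8/(-6)) = ((25 + 5*1 + 5*(3 - 2*1**2 + 10*1) + 1*(3 - 2*1**2 + 10*1))*18)*(8*(-1/6)) = ((25 + 5 + 5*(3 - 2*1 + 10) + 1*(3 - 2*1 + 10))*18)*(-4/3) = ((25 + 5 + 5*(3 - 2 + 10) + 1*(3 - 2 + 10))*18)*(-4/3) = ((25 + 5 + 5*11 + 1*11)*18)*(-4/3) = ((25 + 5 + 55 + 11)*18)*(-4/3) = (96*18)*(-4/3) = 1728*(-4/3) = -2304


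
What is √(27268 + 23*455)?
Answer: √37733 ≈ 194.25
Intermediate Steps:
√(27268 + 23*455) = √(27268 + 10465) = √37733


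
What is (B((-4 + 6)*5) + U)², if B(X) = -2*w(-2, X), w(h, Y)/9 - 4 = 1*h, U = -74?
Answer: 12100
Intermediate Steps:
w(h, Y) = 36 + 9*h (w(h, Y) = 36 + 9*(1*h) = 36 + 9*h)
B(X) = -36 (B(X) = -2*(36 + 9*(-2)) = -2*(36 - 18) = -2*18 = -36)
(B((-4 + 6)*5) + U)² = (-36 - 74)² = (-110)² = 12100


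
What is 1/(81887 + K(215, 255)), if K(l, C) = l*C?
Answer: 1/136712 ≈ 7.3146e-6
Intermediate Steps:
K(l, C) = C*l
1/(81887 + K(215, 255)) = 1/(81887 + 255*215) = 1/(81887 + 54825) = 1/136712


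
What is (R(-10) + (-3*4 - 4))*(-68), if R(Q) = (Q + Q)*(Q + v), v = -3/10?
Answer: -12920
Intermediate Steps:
v = -3/10 (v = -3*⅒ = -3/10 ≈ -0.30000)
R(Q) = 2*Q*(-3/10 + Q) (R(Q) = (Q + Q)*(Q - 3/10) = (2*Q)*(-3/10 + Q) = 2*Q*(-3/10 + Q))
(R(-10) + (-3*4 - 4))*(-68) = ((⅕)*(-10)*(-3 + 10*(-10)) + (-3*4 - 4))*(-68) = ((⅕)*(-10)*(-3 - 100) + (-12 - 4))*(-68) = ((⅕)*(-10)*(-103) - 16)*(-68) = (206 - 16)*(-68) = 190*(-68) = -12920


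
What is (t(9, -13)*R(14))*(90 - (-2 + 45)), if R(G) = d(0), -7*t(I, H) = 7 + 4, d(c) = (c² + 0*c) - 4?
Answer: 2068/7 ≈ 295.43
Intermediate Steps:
d(c) = -4 + c² (d(c) = (c² + 0) - 4 = c² - 4 = -4 + c²)
t(I, H) = -11/7 (t(I, H) = -(7 + 4)/7 = -⅐*11 = -11/7)
R(G) = -4 (R(G) = -4 + 0² = -4 + 0 = -4)
(t(9, -13)*R(14))*(90 - (-2 + 45)) = (-11/7*(-4))*(90 - (-2 + 45)) = 44*(90 - 1*43)/7 = 44*(90 - 43)/7 = (44/7)*47 = 2068/7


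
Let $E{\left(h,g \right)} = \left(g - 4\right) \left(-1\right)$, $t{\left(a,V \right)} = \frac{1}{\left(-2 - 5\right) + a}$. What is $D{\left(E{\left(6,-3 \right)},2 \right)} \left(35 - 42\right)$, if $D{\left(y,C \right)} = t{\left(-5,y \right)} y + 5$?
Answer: $- \frac{371}{12} \approx -30.917$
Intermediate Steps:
$t{\left(a,V \right)} = \frac{1}{-7 + a}$
$E{\left(h,g \right)} = 4 - g$ ($E{\left(h,g \right)} = \left(g - 4\right) \left(-1\right) = \left(-4 + g\right) \left(-1\right) = 4 - g$)
$D{\left(y,C \right)} = 5 - \frac{y}{12}$ ($D{\left(y,C \right)} = \frac{y}{-7 - 5} + 5 = \frac{y}{-12} + 5 = - \frac{y}{12} + 5 = 5 - \frac{y}{12}$)
$D{\left(E{\left(6,-3 \right)},2 \right)} \left(35 - 42\right) = \left(5 - \frac{4 - -3}{12}\right) \left(35 - 42\right) = \left(5 - \frac{4 + 3}{12}\right) \left(-7\right) = \left(5 - \frac{7}{12}\right) \left(-7\right) = \frac{53}{12} \left(-7\right) = - \frac{371}{12}$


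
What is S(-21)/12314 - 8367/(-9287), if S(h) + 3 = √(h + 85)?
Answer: 103077673/114360118 ≈ 0.90134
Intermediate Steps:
S(h) = -3 + √(85 + h) (S(h) = -3 + √(h + 85) = -3 + √(85 + h))
S(-21)/12314 - 8367/(-9287) = (-3 + √(85 - 21))/12314 - 8367/(-9287) = (-3 + √64)*(1/12314) - 8367*(-1/9287) = (-3 + 8)*(1/12314) + 8367/9287 = 5*(1/12314) + 8367/9287 = 5/12314 + 8367/9287 = 103077673/114360118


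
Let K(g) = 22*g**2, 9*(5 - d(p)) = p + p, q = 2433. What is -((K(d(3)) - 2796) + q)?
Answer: -451/9 ≈ -50.111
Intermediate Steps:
d(p) = 5 - 2*p/9 (d(p) = 5 - (p + p)/9 = 5 - 2*p/9)
-((K(d(3)) - 2796) + q) = -((22*(5 - 2/9*3)**2 - 2796) + 2433) = -((22*(5 - 2/3)**2 - 2796) + 2433) = -((22*(13/3)**2 - 2796) + 2433) = -((22*(169/9) - 2796) + 2433) = -((3718/9 - 2796) + 2433) = -(-21446/9 + 2433) = -1*451/9 = -451/9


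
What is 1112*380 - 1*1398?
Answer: 421162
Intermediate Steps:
1112*380 - 1*1398 = 422560 - 1398 = 421162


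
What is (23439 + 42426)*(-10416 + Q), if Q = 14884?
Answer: 294284820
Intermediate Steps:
(23439 + 42426)*(-10416 + Q) = (23439 + 42426)*(-10416 + 14884) = 65865*4468 = 294284820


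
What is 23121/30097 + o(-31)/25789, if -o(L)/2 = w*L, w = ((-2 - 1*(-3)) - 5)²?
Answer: 626123693/776171533 ≈ 0.80668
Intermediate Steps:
w = 16 (w = ((-2 + 3) - 5)² = (1 - 5)² = (-4)² = 16)
o(L) = -32*L
23121/30097 + o(-31)/25789 = 23121/30097 - 32*(-31)/25789 = 23121*(1/30097) + 992*(1/25789) = 23121/30097 + 992/25789 = 626123693/776171533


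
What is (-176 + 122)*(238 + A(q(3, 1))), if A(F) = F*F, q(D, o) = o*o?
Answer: -12906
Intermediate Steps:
q(D, o) = o**2
A(F) = F**2
(-176 + 122)*(238 + A(q(3, 1))) = (-176 + 122)*(238 + (1**2)**2) = -54*(238 + 1**2) = -54*(238 + 1) = -54*239 = -12906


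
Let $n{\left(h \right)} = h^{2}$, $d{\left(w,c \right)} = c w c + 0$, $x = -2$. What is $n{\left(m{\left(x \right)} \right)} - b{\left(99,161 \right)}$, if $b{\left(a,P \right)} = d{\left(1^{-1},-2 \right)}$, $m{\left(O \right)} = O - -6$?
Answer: $12$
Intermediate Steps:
$m{\left(O \right)} = 6 + O$ ($m{\left(O \right)} = O + 6 = 6 + O$)
$d{\left(w,c \right)} = w c^{2}$ ($d{\left(w,c \right)} = w c^{2} + 0 = w c^{2}$)
$b{\left(a,P \right)} = 4$ ($b{\left(a,P \right)} = \frac{\left(-2\right)^{2}}{1} = 1 \cdot 4 = 4$)
$n{\left(m{\left(x \right)} \right)} - b{\left(99,161 \right)} = \left(6 - 2\right)^{2} - 4 = 4^{2} - 4 = 16 - 4 = 12$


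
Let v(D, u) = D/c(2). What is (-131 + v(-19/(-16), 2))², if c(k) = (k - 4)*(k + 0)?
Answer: 70610409/4096 ≈ 17239.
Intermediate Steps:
c(k) = k*(-4 + k) (c(k) = (-4 + k)*k = k*(-4 + k))
v(D, u) = -D/4 (v(D, u) = D/((2*(-4 + 2))) = D/((2*(-2))) = D/(-4) = D*(-¼) = -D/4)
(-131 + v(-19/(-16), 2))² = (-131 - (-19)/(4*(-16)))² = (-131 - (-19)*(-1)/(4*16))² = (-131 - ¼*19/16)² = (-131 - 19/64)² = (-8403/64)² = 70610409/4096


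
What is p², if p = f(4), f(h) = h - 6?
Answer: 4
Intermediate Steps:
f(h) = -6 + h
p = -2 (p = -6 + 4 = -2)
p² = (-2)² = 4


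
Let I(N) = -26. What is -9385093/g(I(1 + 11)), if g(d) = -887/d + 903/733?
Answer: -178861102394/673649 ≈ -2.6551e+5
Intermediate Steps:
g(d) = 903/733 - 887/d (g(d) = -887/d + 903*(1/733) = -887/d + 903/733 = 903/733 - 887/d)
-9385093/g(I(1 + 11)) = -9385093/(903/733 - 887/(-26)) = -9385093/(903/733 - 887*(-1/26)) = -9385093/(903/733 + 887/26) = -9385093/673649/19058 = -9385093*19058/673649 = -178861102394/673649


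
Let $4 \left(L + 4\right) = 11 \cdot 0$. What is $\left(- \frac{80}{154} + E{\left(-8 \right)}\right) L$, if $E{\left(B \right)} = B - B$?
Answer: $\frac{160}{77} \approx 2.0779$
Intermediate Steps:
$L = -4$ ($L = -4 + \frac{11 \cdot 0}{4} = -4 + \frac{1}{4} \cdot 0 = -4 + 0 = -4$)
$E{\left(B \right)} = 0$
$\left(- \frac{80}{154} + E{\left(-8 \right)}\right) L = \left(- \frac{80}{154} + 0\right) \left(-4\right) = \left(\left(-80\right) \frac{1}{154} + 0\right) \left(-4\right) = \left(- \frac{40}{77} + 0\right) \left(-4\right) = \left(- \frac{40}{77}\right) \left(-4\right) = \frac{160}{77}$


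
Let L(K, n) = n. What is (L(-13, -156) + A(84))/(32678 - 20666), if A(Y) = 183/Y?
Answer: -4307/336336 ≈ -0.012806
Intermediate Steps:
(L(-13, -156) + A(84))/(32678 - 20666) = (-156 + 183/84)/(32678 - 20666) = (-156 + 183*(1/84))/12012 = (-156 + 61/28)*(1/12012) = -4307/28*1/12012 = -4307/336336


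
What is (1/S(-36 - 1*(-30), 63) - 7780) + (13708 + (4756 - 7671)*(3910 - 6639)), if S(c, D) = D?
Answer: 501540670/63 ≈ 7.9610e+6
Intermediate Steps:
(1/S(-36 - 1*(-30), 63) - 7780) + (13708 + (4756 - 7671)*(3910 - 6639)) = (1/63 - 7780) + (13708 + (4756 - 7671)*(3910 - 6639)) = (1/63 - 7780) + (13708 - 2915*(-2729)) = -490139/63 + (13708 + 7955035) = -490139/63 + 7968743 = 501540670/63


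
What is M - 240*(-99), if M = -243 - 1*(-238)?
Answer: 23755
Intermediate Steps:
M = -5 (M = -243 + 238 = -5)
M - 240*(-99) = -5 - 240*(-99) = -5 + 23760 = 23755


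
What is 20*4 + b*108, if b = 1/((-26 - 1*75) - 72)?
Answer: 13732/173 ≈ 79.376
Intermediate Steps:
b = -1/173 (b = 1/((-26 - 75) - 72) = 1/(-101 - 72) = 1/(-173) = -1/173 ≈ -0.0057803)
20*4 + b*108 = 20*4 - 1/173*108 = 80 - 108/173 = 13732/173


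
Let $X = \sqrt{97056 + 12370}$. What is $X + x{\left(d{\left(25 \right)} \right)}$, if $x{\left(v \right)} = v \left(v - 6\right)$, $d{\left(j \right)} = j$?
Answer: $475 + \sqrt{109426} \approx 805.8$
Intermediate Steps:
$X = \sqrt{109426} \approx 330.8$
$x{\left(v \right)} = v \left(-6 + v\right)$
$X + x{\left(d{\left(25 \right)} \right)} = \sqrt{109426} + 25 \left(-6 + 25\right) = \sqrt{109426} + 25 \cdot 19 = \sqrt{109426} + 475 = 475 + \sqrt{109426}$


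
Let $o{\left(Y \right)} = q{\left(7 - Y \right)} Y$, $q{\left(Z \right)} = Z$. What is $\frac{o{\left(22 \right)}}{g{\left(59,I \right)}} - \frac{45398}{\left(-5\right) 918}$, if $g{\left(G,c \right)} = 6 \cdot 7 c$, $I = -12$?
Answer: $\frac{677647}{64260} \approx 10.545$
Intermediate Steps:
$g{\left(G,c \right)} = 42 c$
$o{\left(Y \right)} = Y \left(7 - Y\right)$ ($o{\left(Y \right)} = \left(7 - Y\right) Y = Y \left(7 - Y\right)$)
$\frac{o{\left(22 \right)}}{g{\left(59,I \right)}} - \frac{45398}{\left(-5\right) 918} = \frac{22 \left(7 - 22\right)}{42 \left(-12\right)} - \frac{45398}{\left(-5\right) 918} = \frac{22 \left(7 - 22\right)}{-504} - \frac{45398}{-4590} = 22 \left(-15\right) \left(- \frac{1}{504}\right) - - \frac{22699}{2295} = \left(-330\right) \left(- \frac{1}{504}\right) + \frac{22699}{2295} = \frac{55}{84} + \frac{22699}{2295} = \frac{677647}{64260}$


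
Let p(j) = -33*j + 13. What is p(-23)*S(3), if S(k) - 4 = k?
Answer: 5404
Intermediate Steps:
p(j) = 13 - 33*j
S(k) = 4 + k
p(-23)*S(3) = (13 - 33*(-23))*(4 + 3) = (13 + 759)*7 = 772*7 = 5404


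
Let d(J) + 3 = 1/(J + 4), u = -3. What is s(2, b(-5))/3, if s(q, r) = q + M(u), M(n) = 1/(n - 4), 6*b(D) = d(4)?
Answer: 13/21 ≈ 0.61905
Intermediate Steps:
d(J) = -3 + 1/(4 + J) (d(J) = -3 + 1/(J + 4) = -3 + 1/(4 + J))
b(D) = -23/48 (b(D) = ((-11 - 3*4)/(4 + 4))/6 = ((-11 - 12)/8)/6 = ((⅛)*(-23))/6 = (⅙)*(-23/8) = -23/48)
M(n) = 1/(-4 + n)
s(q, r) = -⅐ + q (s(q, r) = q + 1/(-4 - 3) = q + 1/(-7) = q - ⅐ = -⅐ + q)
s(2, b(-5))/3 = (-⅐ + 2)/3 = (13/7)*(⅓) = 13/21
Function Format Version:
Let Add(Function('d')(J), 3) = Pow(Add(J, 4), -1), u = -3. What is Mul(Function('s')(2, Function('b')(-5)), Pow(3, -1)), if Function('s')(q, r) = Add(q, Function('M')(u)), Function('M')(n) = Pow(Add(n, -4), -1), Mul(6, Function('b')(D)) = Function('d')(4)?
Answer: Rational(13, 21) ≈ 0.61905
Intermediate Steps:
Function('d')(J) = Add(-3, Pow(Add(4, J), -1)) (Function('d')(J) = Add(-3, Pow(Add(J, 4), -1)) = Add(-3, Pow(Add(4, J), -1)))
Function('b')(D) = Rational(-23, 48) (Function('b')(D) = Mul(Rational(1, 6), Mul(Pow(Add(4, 4), -1), Add(-11, Mul(-3, 4)))) = Mul(Rational(1, 6), Mul(Pow(8, -1), Add(-11, -12))) = Mul(Rational(1, 6), Mul(Rational(1, 8), -23)) = Mul(Rational(1, 6), Rational(-23, 8)) = Rational(-23, 48))
Function('M')(n) = Pow(Add(-4, n), -1)
Function('s')(q, r) = Add(Rational(-1, 7), q) (Function('s')(q, r) = Add(q, Pow(Add(-4, -3), -1)) = Add(q, Pow(-7, -1)) = Add(q, Rational(-1, 7)) = Add(Rational(-1, 7), q))
Mul(Function('s')(2, Function('b')(-5)), Pow(3, -1)) = Mul(Add(Rational(-1, 7), 2), Pow(3, -1)) = Mul(Rational(13, 7), Rational(1, 3)) = Rational(13, 21)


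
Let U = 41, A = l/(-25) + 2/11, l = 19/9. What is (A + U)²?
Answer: 10346144656/6125625 ≈ 1689.0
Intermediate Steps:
l = 19/9 (l = 19*(⅑) = 19/9 ≈ 2.1111)
A = 241/2475 (A = (19/9)/(-25) + 2/11 = (19/9)*(-1/25) + 2*(1/11) = -19/225 + 2/11 = 241/2475 ≈ 0.097374)
(A + U)² = (241/2475 + 41)² = (101716/2475)² = 10346144656/6125625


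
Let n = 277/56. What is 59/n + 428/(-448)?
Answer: 340409/31024 ≈ 10.972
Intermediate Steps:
n = 277/56 (n = 277*(1/56) = 277/56 ≈ 4.9464)
59/n + 428/(-448) = 59/(277/56) + 428/(-448) = 59*(56/277) + 428*(-1/448) = 3304/277 - 107/112 = 340409/31024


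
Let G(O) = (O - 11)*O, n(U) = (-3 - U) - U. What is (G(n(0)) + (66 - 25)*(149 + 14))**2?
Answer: 45225625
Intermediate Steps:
n(U) = -3 - 2*U
G(O) = O*(-11 + O) (G(O) = (-11 + O)*O = O*(-11 + O))
(G(n(0)) + (66 - 25)*(149 + 14))**2 = ((-3 - 2*0)*(-11 + (-3 - 2*0)) + (66 - 25)*(149 + 14))**2 = ((-3 + 0)*(-11 + (-3 + 0)) + 41*163)**2 = (-3*(-11 - 3) + 6683)**2 = (-3*(-14) + 6683)**2 = (42 + 6683)**2 = 6725**2 = 45225625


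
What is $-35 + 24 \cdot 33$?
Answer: $757$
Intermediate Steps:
$-35 + 24 \cdot 33 = -35 + 792 = 757$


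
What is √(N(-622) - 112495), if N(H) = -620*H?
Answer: √273145 ≈ 522.63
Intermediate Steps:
√(N(-622) - 112495) = √(-620*(-622) - 112495) = √(385640 - 112495) = √273145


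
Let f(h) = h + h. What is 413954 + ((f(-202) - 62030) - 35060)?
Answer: 316460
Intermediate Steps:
f(h) = 2*h
413954 + ((f(-202) - 62030) - 35060) = 413954 + ((2*(-202) - 62030) - 35060) = 413954 + ((-404 - 62030) - 35060) = 413954 + (-62434 - 35060) = 413954 - 97494 = 316460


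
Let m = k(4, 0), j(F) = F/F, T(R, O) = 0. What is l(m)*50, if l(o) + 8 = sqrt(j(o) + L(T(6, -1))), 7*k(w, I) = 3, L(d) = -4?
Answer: -400 + 50*I*sqrt(3) ≈ -400.0 + 86.603*I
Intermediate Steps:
j(F) = 1
k(w, I) = 3/7 (k(w, I) = (1/7)*3 = 3/7)
m = 3/7 ≈ 0.42857
l(o) = -8 + I*sqrt(3) (l(o) = -8 + sqrt(1 - 4) = -8 + sqrt(-3) = -8 + I*sqrt(3))
l(m)*50 = (-8 + I*sqrt(3))*50 = -400 + 50*I*sqrt(3)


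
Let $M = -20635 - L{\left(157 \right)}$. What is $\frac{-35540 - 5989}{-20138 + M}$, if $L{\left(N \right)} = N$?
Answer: $\frac{41529}{40930} \approx 1.0146$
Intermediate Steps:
$M = -20792$ ($M = -20635 - 157 = -20792$)
$\frac{-35540 - 5989}{-20138 + M} = \frac{-35540 - 5989}{-20138 - 20792} = - \frac{41529}{-40930} = \left(-41529\right) \left(- \frac{1}{40930}\right) = \frac{41529}{40930}$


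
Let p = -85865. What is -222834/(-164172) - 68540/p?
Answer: 1012866343/469887626 ≈ 2.1555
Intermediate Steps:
-222834/(-164172) - 68540/p = -222834/(-164172) - 68540/(-85865) = -222834*(-1/164172) - 68540*(-1/85865) = 37139/27362 + 13708/17173 = 1012866343/469887626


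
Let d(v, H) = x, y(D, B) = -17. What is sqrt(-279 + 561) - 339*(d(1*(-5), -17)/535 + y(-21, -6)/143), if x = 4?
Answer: 2889297/76505 + sqrt(282) ≈ 54.559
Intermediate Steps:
d(v, H) = 4
sqrt(-279 + 561) - 339*(d(1*(-5), -17)/535 + y(-21, -6)/143) = sqrt(-279 + 561) - 339*(4/535 - 17/143) = sqrt(282) - 339*(4*(1/535) - 17*1/143) = sqrt(282) - 339*(4/535 - 17/143) = sqrt(282) - 339*(-8523/76505) = sqrt(282) + 2889297/76505 = 2889297/76505 + sqrt(282)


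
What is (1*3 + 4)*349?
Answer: 2443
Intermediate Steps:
(1*3 + 4)*349 = (3 + 4)*349 = 7*349 = 2443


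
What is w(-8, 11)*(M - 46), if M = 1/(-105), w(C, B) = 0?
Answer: 0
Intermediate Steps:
M = -1/105 ≈ -0.0095238
w(-8, 11)*(M - 46) = 0*(-1/105 - 46) = 0*(-4831/105) = 0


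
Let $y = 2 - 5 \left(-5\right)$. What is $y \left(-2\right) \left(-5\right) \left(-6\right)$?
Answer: $-1620$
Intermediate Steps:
$y = 27$ ($y = 2 - -25 = 2 + 25 = 27$)
$y \left(-2\right) \left(-5\right) \left(-6\right) = 27 \left(-2\right) \left(-5\right) \left(-6\right) = 27 \cdot 10 \left(-6\right) = 27 \left(-60\right) = -1620$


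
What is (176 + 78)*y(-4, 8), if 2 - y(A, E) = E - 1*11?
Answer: 1270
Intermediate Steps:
y(A, E) = 13 - E (y(A, E) = 2 - (E - 1*11) = 2 - (E - 11) = 2 - (-11 + E) = 2 + (11 - E) = 13 - E)
(176 + 78)*y(-4, 8) = (176 + 78)*(13 - 1*8) = 254*(13 - 8) = 254*5 = 1270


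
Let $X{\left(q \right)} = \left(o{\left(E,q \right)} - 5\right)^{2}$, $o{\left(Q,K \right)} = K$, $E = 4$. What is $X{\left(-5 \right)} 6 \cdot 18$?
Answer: $10800$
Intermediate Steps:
$X{\left(q \right)} = \left(-5 + q\right)^{2}$ ($X{\left(q \right)} = \left(q - 5\right)^{2} = \left(-5 + q\right)^{2}$)
$X{\left(-5 \right)} 6 \cdot 18 = \left(-5 - 5\right)^{2} \cdot 6 \cdot 18 = \left(-10\right)^{2} \cdot 6 \cdot 18 = 100 \cdot 6 \cdot 18 = 600 \cdot 18 = 10800$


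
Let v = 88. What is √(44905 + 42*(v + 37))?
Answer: √50155 ≈ 223.95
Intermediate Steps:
√(44905 + 42*(v + 37)) = √(44905 + 42*(88 + 37)) = √(44905 + 42*125) = √(44905 + 5250) = √50155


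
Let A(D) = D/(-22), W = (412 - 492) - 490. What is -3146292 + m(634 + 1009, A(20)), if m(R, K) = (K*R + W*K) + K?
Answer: -34619952/11 ≈ -3.1473e+6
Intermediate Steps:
W = -570 (W = -80 - 490 = -570)
A(D) = -D/22 (A(D) = D*(-1/22) = -D/22)
m(R, K) = -569*K + K*R (m(R, K) = (K*R - 570*K) + K = (-570*K + K*R) + K = -569*K + K*R)
-3146292 + m(634 + 1009, A(20)) = -3146292 + (-1/22*20)*(-569 + (634 + 1009)) = -3146292 - 10*(-569 + 1643)/11 = -3146292 - 10/11*1074 = -3146292 - 10740/11 = -34619952/11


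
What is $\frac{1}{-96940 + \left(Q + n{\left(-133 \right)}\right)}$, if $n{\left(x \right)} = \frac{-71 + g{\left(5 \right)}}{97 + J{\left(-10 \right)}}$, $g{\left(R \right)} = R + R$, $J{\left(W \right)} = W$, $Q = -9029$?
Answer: $- \frac{87}{9219364} \approx -9.4367 \cdot 10^{-6}$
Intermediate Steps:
$g{\left(R \right)} = 2 R$
$n{\left(x \right)} = - \frac{61}{87}$ ($n{\left(x \right)} = \frac{-71 + 2 \cdot 5}{97 - 10} = \frac{-71 + 10}{87} = \left(-61\right) \frac{1}{87} = - \frac{61}{87}$)
$\frac{1}{-96940 + \left(Q + n{\left(-133 \right)}\right)} = \frac{1}{-96940 - \frac{785584}{87}} = \frac{1}{- \frac{9219364}{87}} = - \frac{87}{9219364}$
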